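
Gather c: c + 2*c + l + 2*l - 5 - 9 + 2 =3*c + 3*l - 12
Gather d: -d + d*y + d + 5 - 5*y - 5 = d*y - 5*y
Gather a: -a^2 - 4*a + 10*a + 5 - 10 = -a^2 + 6*a - 5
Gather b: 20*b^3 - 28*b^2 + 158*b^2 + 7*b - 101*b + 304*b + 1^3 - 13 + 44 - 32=20*b^3 + 130*b^2 + 210*b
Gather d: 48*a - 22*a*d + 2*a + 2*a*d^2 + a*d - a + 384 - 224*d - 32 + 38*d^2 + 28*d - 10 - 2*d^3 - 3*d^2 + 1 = 49*a - 2*d^3 + d^2*(2*a + 35) + d*(-21*a - 196) + 343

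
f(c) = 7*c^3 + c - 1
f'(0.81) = 14.78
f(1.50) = 24.12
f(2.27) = 83.15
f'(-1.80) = 69.04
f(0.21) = -0.73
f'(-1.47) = 46.38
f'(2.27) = 109.21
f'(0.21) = 1.93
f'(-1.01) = 22.42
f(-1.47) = -24.71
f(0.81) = 3.53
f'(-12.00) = 3025.00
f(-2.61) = -128.07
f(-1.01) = -9.22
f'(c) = 21*c^2 + 1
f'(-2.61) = 144.05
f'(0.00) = 1.00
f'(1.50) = 48.25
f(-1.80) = -43.62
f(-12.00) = -12109.00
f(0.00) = -1.00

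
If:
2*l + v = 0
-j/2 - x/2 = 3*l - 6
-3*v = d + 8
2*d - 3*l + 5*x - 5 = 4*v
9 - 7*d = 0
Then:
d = 9/7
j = 793/210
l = 65/42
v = -65/21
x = -223/210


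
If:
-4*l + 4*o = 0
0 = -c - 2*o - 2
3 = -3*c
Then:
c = -1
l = -1/2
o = -1/2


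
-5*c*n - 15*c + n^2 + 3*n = (-5*c + n)*(n + 3)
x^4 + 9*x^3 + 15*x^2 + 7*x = x*(x + 1)^2*(x + 7)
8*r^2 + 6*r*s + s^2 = (2*r + s)*(4*r + s)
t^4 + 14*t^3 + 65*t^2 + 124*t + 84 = (t + 2)^2*(t + 3)*(t + 7)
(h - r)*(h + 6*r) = h^2 + 5*h*r - 6*r^2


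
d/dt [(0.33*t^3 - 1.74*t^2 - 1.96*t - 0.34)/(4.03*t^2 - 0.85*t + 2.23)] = (1.3299*t^4 - 0.561*t^3 + 11.5855*t^2 - 5.02*t - 4.6598)/(16.2409*t^4 - 6.851*t^3 + 18.6963*t^2 - 3.791*t + 4.9729)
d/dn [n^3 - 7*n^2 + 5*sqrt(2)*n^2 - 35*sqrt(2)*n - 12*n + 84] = 3*n^2 - 14*n + 10*sqrt(2)*n - 35*sqrt(2) - 12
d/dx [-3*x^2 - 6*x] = -6*x - 6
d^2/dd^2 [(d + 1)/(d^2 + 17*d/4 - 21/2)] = 8*((d + 1)*(8*d + 17)^2 - 3*(4*d + 7)*(4*d^2 + 17*d - 42))/(4*d^2 + 17*d - 42)^3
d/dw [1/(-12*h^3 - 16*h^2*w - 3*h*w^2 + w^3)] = (16*h^2 + 6*h*w - 3*w^2)/(12*h^3 + 16*h^2*w + 3*h*w^2 - w^3)^2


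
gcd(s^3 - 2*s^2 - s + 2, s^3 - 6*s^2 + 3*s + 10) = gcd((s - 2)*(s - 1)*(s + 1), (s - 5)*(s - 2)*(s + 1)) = s^2 - s - 2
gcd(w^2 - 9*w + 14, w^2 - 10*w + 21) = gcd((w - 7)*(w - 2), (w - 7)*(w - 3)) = w - 7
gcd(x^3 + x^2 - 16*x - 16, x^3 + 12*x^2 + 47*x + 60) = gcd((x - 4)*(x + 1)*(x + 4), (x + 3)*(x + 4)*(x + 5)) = x + 4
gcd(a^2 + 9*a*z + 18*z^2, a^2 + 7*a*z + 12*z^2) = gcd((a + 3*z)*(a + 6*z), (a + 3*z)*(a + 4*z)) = a + 3*z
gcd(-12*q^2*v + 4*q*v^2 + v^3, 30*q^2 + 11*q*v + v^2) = 6*q + v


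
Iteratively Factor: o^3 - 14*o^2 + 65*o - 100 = (o - 5)*(o^2 - 9*o + 20) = (o - 5)*(o - 4)*(o - 5)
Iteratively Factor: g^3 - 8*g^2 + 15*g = (g - 3)*(g^2 - 5*g) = g*(g - 3)*(g - 5)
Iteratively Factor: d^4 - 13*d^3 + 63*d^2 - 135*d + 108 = (d - 4)*(d^3 - 9*d^2 + 27*d - 27) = (d - 4)*(d - 3)*(d^2 - 6*d + 9) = (d - 4)*(d - 3)^2*(d - 3)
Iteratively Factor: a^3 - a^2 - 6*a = (a - 3)*(a^2 + 2*a) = (a - 3)*(a + 2)*(a)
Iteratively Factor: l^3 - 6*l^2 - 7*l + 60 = (l + 3)*(l^2 - 9*l + 20) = (l - 5)*(l + 3)*(l - 4)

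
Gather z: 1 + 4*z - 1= 4*z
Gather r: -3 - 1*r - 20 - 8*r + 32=9 - 9*r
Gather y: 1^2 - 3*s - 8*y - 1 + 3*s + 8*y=0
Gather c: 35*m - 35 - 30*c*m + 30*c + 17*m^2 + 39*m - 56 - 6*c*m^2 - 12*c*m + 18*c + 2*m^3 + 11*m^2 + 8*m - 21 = c*(-6*m^2 - 42*m + 48) + 2*m^3 + 28*m^2 + 82*m - 112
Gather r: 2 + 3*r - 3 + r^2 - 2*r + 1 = r^2 + r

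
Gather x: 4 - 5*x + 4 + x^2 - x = x^2 - 6*x + 8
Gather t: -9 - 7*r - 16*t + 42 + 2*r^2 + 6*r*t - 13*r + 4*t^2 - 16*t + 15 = 2*r^2 - 20*r + 4*t^2 + t*(6*r - 32) + 48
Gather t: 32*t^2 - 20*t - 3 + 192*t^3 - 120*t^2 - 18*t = 192*t^3 - 88*t^2 - 38*t - 3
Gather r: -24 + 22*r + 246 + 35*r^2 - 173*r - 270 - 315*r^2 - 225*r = -280*r^2 - 376*r - 48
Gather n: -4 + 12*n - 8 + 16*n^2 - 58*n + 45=16*n^2 - 46*n + 33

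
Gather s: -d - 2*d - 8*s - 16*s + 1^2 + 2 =-3*d - 24*s + 3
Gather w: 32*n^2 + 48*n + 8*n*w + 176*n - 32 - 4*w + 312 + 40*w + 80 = 32*n^2 + 224*n + w*(8*n + 36) + 360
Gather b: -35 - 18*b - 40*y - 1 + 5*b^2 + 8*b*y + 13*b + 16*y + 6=5*b^2 + b*(8*y - 5) - 24*y - 30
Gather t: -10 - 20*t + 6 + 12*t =-8*t - 4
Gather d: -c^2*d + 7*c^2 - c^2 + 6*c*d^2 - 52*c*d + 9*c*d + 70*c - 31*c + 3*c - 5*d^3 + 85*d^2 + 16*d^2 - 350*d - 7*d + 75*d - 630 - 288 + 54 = 6*c^2 + 42*c - 5*d^3 + d^2*(6*c + 101) + d*(-c^2 - 43*c - 282) - 864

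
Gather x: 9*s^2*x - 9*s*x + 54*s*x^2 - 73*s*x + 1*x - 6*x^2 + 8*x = x^2*(54*s - 6) + x*(9*s^2 - 82*s + 9)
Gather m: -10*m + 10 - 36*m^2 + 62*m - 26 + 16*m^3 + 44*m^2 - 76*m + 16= 16*m^3 + 8*m^2 - 24*m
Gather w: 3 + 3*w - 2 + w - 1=4*w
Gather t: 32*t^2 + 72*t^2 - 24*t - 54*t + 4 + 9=104*t^2 - 78*t + 13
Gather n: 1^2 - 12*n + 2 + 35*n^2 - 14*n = 35*n^2 - 26*n + 3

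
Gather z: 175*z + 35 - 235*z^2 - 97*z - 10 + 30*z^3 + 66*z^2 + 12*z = 30*z^3 - 169*z^2 + 90*z + 25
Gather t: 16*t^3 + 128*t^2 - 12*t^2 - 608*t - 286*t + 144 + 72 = 16*t^3 + 116*t^2 - 894*t + 216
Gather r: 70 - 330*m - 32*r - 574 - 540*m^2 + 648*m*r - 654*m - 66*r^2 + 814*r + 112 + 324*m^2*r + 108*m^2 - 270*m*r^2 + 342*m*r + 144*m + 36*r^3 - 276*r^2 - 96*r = -432*m^2 - 840*m + 36*r^3 + r^2*(-270*m - 342) + r*(324*m^2 + 990*m + 686) - 392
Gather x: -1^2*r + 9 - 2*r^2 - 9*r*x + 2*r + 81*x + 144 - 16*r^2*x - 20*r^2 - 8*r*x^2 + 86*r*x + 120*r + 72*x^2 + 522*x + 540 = -22*r^2 + 121*r + x^2*(72 - 8*r) + x*(-16*r^2 + 77*r + 603) + 693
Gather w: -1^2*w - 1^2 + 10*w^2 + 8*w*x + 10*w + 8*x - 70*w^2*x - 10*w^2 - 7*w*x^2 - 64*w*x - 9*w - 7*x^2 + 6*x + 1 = -70*w^2*x + w*(-7*x^2 - 56*x) - 7*x^2 + 14*x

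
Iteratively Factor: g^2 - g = (g - 1)*(g)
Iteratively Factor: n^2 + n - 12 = (n + 4)*(n - 3)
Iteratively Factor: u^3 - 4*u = (u + 2)*(u^2 - 2*u) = u*(u + 2)*(u - 2)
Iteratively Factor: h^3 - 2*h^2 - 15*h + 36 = (h - 3)*(h^2 + h - 12) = (h - 3)*(h + 4)*(h - 3)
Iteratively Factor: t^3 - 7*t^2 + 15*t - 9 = (t - 1)*(t^2 - 6*t + 9) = (t - 3)*(t - 1)*(t - 3)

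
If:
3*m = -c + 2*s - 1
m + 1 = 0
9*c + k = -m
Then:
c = 2*s + 2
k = -18*s - 17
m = -1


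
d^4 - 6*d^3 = d^3*(d - 6)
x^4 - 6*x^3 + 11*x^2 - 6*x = x*(x - 3)*(x - 2)*(x - 1)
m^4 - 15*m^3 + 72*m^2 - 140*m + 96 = (m - 8)*(m - 3)*(m - 2)^2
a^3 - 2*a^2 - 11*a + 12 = (a - 4)*(a - 1)*(a + 3)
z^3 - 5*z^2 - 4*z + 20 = (z - 5)*(z - 2)*(z + 2)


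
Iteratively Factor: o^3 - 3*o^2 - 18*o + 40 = (o + 4)*(o^2 - 7*o + 10) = (o - 5)*(o + 4)*(o - 2)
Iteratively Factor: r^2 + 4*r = (r)*(r + 4)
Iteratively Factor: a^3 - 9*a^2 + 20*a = (a - 5)*(a^2 - 4*a) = a*(a - 5)*(a - 4)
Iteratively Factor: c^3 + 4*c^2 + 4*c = (c + 2)*(c^2 + 2*c) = (c + 2)^2*(c)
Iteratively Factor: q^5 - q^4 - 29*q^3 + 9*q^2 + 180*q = (q - 3)*(q^4 + 2*q^3 - 23*q^2 - 60*q) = (q - 3)*(q + 4)*(q^3 - 2*q^2 - 15*q) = (q - 3)*(q + 3)*(q + 4)*(q^2 - 5*q) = q*(q - 3)*(q + 3)*(q + 4)*(q - 5)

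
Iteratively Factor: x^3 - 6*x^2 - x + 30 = (x - 5)*(x^2 - x - 6) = (x - 5)*(x - 3)*(x + 2)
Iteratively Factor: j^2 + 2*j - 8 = (j - 2)*(j + 4)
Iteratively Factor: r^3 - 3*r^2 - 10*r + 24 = (r + 3)*(r^2 - 6*r + 8) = (r - 2)*(r + 3)*(r - 4)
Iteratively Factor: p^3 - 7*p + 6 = (p + 3)*(p^2 - 3*p + 2) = (p - 2)*(p + 3)*(p - 1)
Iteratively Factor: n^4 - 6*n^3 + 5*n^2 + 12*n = (n + 1)*(n^3 - 7*n^2 + 12*n) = (n - 4)*(n + 1)*(n^2 - 3*n) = n*(n - 4)*(n + 1)*(n - 3)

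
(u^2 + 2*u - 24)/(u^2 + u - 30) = (u - 4)/(u - 5)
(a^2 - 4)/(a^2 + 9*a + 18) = (a^2 - 4)/(a^2 + 9*a + 18)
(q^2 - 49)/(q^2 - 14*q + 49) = (q + 7)/(q - 7)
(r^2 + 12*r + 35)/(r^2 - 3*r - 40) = (r + 7)/(r - 8)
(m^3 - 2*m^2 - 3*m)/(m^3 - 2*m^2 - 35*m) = (-m^2 + 2*m + 3)/(-m^2 + 2*m + 35)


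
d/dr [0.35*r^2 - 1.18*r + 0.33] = 0.7*r - 1.18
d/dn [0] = 0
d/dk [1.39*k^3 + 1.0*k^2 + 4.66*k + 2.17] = 4.17*k^2 + 2.0*k + 4.66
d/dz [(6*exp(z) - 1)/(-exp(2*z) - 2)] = 2*(3*exp(2*z) - exp(z) - 6)*exp(z)/(exp(4*z) + 4*exp(2*z) + 4)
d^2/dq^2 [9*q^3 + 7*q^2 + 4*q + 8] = 54*q + 14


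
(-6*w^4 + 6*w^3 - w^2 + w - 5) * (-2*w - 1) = 12*w^5 - 6*w^4 - 4*w^3 - w^2 + 9*w + 5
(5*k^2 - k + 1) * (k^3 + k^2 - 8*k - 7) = 5*k^5 + 4*k^4 - 40*k^3 - 26*k^2 - k - 7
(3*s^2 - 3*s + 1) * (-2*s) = -6*s^3 + 6*s^2 - 2*s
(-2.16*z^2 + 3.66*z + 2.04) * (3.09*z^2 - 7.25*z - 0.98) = -6.6744*z^4 + 26.9694*z^3 - 18.1146*z^2 - 18.3768*z - 1.9992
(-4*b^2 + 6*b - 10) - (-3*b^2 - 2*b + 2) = -b^2 + 8*b - 12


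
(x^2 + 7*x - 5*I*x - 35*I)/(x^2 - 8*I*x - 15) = (x + 7)/(x - 3*I)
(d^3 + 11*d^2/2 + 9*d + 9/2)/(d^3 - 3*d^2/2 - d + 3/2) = (2*d^2 + 9*d + 9)/(2*d^2 - 5*d + 3)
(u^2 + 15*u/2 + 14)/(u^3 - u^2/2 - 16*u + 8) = (2*u + 7)/(2*u^2 - 9*u + 4)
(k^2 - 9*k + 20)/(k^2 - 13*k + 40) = (k - 4)/(k - 8)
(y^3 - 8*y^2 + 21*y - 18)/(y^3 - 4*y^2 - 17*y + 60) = (y^2 - 5*y + 6)/(y^2 - y - 20)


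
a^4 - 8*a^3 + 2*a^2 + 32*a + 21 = (a - 7)*(a - 3)*(a + 1)^2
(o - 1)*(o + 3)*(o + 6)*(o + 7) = o^4 + 15*o^3 + 65*o^2 + 45*o - 126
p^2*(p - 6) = p^3 - 6*p^2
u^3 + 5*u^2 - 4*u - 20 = (u - 2)*(u + 2)*(u + 5)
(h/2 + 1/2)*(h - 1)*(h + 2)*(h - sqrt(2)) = h^4/2 - sqrt(2)*h^3/2 + h^3 - sqrt(2)*h^2 - h^2/2 - h + sqrt(2)*h/2 + sqrt(2)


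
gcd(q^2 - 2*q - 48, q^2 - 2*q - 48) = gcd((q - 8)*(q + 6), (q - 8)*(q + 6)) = q^2 - 2*q - 48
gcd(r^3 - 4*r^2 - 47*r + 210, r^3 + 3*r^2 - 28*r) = r + 7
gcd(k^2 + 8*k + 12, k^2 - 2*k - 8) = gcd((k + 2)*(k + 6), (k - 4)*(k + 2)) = k + 2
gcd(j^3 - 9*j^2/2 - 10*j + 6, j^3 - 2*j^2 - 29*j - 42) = j + 2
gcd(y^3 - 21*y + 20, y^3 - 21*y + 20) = y^3 - 21*y + 20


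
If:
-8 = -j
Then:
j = 8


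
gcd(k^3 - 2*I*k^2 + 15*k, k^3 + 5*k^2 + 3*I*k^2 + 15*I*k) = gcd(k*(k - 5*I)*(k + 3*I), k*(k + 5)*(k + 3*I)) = k^2 + 3*I*k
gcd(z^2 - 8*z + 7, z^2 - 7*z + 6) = z - 1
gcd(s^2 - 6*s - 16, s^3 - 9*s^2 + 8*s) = s - 8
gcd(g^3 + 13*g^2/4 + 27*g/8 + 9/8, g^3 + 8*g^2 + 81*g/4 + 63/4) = g + 3/2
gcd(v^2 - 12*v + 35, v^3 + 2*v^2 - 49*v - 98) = v - 7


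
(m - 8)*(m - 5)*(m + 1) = m^3 - 12*m^2 + 27*m + 40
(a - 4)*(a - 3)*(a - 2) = a^3 - 9*a^2 + 26*a - 24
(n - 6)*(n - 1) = n^2 - 7*n + 6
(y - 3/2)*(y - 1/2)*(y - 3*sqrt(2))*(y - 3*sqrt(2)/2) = y^4 - 9*sqrt(2)*y^3/2 - 2*y^3 + 39*y^2/4 + 9*sqrt(2)*y^2 - 18*y - 27*sqrt(2)*y/8 + 27/4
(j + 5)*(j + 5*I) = j^2 + 5*j + 5*I*j + 25*I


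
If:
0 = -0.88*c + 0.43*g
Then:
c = 0.488636363636364*g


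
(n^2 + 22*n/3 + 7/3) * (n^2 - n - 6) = n^4 + 19*n^3/3 - 11*n^2 - 139*n/3 - 14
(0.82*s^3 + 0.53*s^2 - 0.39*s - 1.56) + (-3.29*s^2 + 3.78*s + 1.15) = 0.82*s^3 - 2.76*s^2 + 3.39*s - 0.41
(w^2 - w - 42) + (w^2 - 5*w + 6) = 2*w^2 - 6*w - 36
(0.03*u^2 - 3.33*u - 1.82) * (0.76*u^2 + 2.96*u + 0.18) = 0.0228*u^4 - 2.442*u^3 - 11.2346*u^2 - 5.9866*u - 0.3276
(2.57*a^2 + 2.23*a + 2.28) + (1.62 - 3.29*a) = 2.57*a^2 - 1.06*a + 3.9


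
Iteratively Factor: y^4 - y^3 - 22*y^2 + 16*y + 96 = (y - 3)*(y^3 + 2*y^2 - 16*y - 32) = (y - 3)*(y + 4)*(y^2 - 2*y - 8) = (y - 4)*(y - 3)*(y + 4)*(y + 2)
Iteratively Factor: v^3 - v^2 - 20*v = (v)*(v^2 - v - 20) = v*(v + 4)*(v - 5)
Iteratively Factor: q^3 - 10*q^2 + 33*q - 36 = (q - 3)*(q^2 - 7*q + 12) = (q - 4)*(q - 3)*(q - 3)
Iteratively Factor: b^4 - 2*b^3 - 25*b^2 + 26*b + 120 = (b - 3)*(b^3 + b^2 - 22*b - 40) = (b - 5)*(b - 3)*(b^2 + 6*b + 8) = (b - 5)*(b - 3)*(b + 2)*(b + 4)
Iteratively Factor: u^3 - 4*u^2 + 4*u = (u - 2)*(u^2 - 2*u) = u*(u - 2)*(u - 2)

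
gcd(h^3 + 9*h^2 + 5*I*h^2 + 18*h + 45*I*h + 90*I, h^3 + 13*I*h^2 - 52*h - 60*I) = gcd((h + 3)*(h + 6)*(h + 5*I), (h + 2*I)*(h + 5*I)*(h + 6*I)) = h + 5*I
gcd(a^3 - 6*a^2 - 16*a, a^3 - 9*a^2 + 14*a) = a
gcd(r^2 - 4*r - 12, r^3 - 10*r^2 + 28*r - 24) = r - 6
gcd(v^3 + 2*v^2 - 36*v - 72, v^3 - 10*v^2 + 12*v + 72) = v^2 - 4*v - 12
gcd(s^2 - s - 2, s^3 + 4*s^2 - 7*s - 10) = s^2 - s - 2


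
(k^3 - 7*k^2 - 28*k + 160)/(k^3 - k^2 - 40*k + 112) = (k^2 - 3*k - 40)/(k^2 + 3*k - 28)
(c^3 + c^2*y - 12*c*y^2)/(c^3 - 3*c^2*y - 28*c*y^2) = (-c + 3*y)/(-c + 7*y)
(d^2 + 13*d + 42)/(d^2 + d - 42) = (d + 6)/(d - 6)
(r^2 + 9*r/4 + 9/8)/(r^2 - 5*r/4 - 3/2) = (r + 3/2)/(r - 2)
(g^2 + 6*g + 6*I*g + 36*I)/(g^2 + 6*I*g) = (g + 6)/g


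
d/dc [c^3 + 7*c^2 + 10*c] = 3*c^2 + 14*c + 10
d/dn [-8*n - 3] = -8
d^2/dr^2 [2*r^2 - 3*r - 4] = 4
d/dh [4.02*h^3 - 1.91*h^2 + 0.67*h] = 12.06*h^2 - 3.82*h + 0.67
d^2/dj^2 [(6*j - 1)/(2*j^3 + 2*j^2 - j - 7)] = 2*((6*j - 1)*(6*j^2 + 4*j - 1)^2 + 2*(-18*j^2 - 12*j - (3*j + 1)*(6*j - 1) + 3)*(2*j^3 + 2*j^2 - j - 7))/(2*j^3 + 2*j^2 - j - 7)^3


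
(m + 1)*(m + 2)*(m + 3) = m^3 + 6*m^2 + 11*m + 6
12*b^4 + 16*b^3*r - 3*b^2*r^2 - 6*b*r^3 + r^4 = (-6*b + r)*(-2*b + r)*(b + r)^2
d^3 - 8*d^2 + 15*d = d*(d - 5)*(d - 3)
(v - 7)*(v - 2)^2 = v^3 - 11*v^2 + 32*v - 28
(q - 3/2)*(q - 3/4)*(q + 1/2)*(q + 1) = q^4 - 3*q^3/4 - 7*q^2/4 + 9*q/16 + 9/16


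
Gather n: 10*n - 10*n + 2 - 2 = 0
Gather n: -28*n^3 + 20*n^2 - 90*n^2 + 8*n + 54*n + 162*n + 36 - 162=-28*n^3 - 70*n^2 + 224*n - 126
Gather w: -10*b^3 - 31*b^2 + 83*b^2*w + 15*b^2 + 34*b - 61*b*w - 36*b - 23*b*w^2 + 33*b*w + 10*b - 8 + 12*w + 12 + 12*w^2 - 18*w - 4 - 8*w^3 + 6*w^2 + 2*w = -10*b^3 - 16*b^2 + 8*b - 8*w^3 + w^2*(18 - 23*b) + w*(83*b^2 - 28*b - 4)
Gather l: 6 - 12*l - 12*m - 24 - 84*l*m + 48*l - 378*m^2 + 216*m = l*(36 - 84*m) - 378*m^2 + 204*m - 18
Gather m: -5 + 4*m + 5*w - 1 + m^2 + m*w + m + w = m^2 + m*(w + 5) + 6*w - 6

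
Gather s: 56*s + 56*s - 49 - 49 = 112*s - 98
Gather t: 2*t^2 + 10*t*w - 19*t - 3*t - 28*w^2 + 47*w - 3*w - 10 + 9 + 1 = 2*t^2 + t*(10*w - 22) - 28*w^2 + 44*w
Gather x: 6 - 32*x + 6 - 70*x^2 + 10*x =-70*x^2 - 22*x + 12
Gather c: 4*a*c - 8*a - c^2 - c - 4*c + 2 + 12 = -8*a - c^2 + c*(4*a - 5) + 14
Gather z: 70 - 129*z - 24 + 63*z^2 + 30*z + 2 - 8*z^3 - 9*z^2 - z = -8*z^3 + 54*z^2 - 100*z + 48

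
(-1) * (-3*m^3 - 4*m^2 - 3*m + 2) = 3*m^3 + 4*m^2 + 3*m - 2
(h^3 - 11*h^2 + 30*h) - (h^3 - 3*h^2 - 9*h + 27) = -8*h^2 + 39*h - 27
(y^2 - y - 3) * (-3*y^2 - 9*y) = -3*y^4 - 6*y^3 + 18*y^2 + 27*y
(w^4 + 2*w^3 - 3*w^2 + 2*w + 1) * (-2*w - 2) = -2*w^5 - 6*w^4 + 2*w^3 + 2*w^2 - 6*w - 2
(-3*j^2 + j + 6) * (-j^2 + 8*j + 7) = 3*j^4 - 25*j^3 - 19*j^2 + 55*j + 42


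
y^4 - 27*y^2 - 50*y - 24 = (y - 6)*(y + 1)^2*(y + 4)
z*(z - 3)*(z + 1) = z^3 - 2*z^2 - 3*z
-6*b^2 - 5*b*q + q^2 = (-6*b + q)*(b + q)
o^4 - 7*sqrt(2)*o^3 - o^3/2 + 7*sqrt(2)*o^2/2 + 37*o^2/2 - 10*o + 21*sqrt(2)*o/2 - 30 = (o - 3/2)*(o + 1)*(o - 5*sqrt(2))*(o - 2*sqrt(2))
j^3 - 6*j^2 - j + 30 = (j - 5)*(j - 3)*(j + 2)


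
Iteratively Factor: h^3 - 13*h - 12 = (h - 4)*(h^2 + 4*h + 3) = (h - 4)*(h + 3)*(h + 1)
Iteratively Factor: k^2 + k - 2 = (k + 2)*(k - 1)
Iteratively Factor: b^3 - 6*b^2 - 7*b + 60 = (b - 5)*(b^2 - b - 12) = (b - 5)*(b - 4)*(b + 3)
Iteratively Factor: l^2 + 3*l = (l + 3)*(l)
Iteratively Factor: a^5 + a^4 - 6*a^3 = (a + 3)*(a^4 - 2*a^3) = (a - 2)*(a + 3)*(a^3) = a*(a - 2)*(a + 3)*(a^2) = a^2*(a - 2)*(a + 3)*(a)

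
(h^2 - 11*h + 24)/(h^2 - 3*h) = (h - 8)/h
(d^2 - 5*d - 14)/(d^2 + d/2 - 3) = 2*(d - 7)/(2*d - 3)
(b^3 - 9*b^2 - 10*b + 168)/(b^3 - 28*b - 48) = (b - 7)/(b + 2)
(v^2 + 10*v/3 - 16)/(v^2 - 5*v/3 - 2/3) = (-3*v^2 - 10*v + 48)/(-3*v^2 + 5*v + 2)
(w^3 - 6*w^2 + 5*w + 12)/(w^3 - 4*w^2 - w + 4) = (w - 3)/(w - 1)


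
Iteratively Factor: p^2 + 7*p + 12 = (p + 4)*(p + 3)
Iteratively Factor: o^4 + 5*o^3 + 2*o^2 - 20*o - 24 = (o + 2)*(o^3 + 3*o^2 - 4*o - 12) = (o - 2)*(o + 2)*(o^2 + 5*o + 6) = (o - 2)*(o + 2)^2*(o + 3)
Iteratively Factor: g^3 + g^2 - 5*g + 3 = (g - 1)*(g^2 + 2*g - 3) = (g - 1)*(g + 3)*(g - 1)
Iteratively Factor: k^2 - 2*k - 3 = (k - 3)*(k + 1)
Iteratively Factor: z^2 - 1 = (z - 1)*(z + 1)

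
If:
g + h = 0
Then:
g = -h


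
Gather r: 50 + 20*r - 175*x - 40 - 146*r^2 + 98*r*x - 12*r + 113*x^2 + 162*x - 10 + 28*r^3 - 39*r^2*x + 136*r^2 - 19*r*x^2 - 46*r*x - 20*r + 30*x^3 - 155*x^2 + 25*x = 28*r^3 + r^2*(-39*x - 10) + r*(-19*x^2 + 52*x - 12) + 30*x^3 - 42*x^2 + 12*x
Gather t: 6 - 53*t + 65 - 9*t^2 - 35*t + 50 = -9*t^2 - 88*t + 121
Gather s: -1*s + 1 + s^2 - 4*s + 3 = s^2 - 5*s + 4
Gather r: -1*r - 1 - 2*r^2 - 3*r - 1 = -2*r^2 - 4*r - 2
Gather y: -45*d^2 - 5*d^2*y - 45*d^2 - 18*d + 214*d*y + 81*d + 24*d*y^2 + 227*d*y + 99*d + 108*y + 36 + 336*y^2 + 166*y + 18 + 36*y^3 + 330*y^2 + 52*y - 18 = -90*d^2 + 162*d + 36*y^3 + y^2*(24*d + 666) + y*(-5*d^2 + 441*d + 326) + 36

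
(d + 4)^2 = d^2 + 8*d + 16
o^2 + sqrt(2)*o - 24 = (o - 3*sqrt(2))*(o + 4*sqrt(2))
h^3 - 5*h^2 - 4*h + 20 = (h - 5)*(h - 2)*(h + 2)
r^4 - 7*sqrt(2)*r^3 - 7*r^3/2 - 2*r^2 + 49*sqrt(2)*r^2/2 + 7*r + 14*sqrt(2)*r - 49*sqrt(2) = (r - 7/2)*(r - 7*sqrt(2))*(r - sqrt(2))*(r + sqrt(2))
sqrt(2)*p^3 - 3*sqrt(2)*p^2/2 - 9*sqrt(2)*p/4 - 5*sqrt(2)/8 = (p - 5/2)*(p + 1/2)*(sqrt(2)*p + sqrt(2)/2)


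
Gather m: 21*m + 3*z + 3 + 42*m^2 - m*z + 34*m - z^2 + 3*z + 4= 42*m^2 + m*(55 - z) - z^2 + 6*z + 7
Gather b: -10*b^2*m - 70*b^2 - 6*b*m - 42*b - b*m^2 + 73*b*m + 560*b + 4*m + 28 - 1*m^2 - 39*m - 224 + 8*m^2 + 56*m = b^2*(-10*m - 70) + b*(-m^2 + 67*m + 518) + 7*m^2 + 21*m - 196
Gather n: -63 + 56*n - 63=56*n - 126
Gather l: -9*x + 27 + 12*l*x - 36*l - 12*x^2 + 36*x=l*(12*x - 36) - 12*x^2 + 27*x + 27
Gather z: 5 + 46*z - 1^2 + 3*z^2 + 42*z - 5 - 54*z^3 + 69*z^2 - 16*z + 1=-54*z^3 + 72*z^2 + 72*z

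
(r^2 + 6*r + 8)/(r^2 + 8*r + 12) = (r + 4)/(r + 6)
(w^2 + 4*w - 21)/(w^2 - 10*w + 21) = (w + 7)/(w - 7)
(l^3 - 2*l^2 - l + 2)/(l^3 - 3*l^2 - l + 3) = (l - 2)/(l - 3)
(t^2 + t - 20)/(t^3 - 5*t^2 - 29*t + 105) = (t - 4)/(t^2 - 10*t + 21)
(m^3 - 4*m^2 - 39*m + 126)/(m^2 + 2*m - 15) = (m^2 - m - 42)/(m + 5)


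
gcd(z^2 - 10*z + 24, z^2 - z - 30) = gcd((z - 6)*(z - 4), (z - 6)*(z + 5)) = z - 6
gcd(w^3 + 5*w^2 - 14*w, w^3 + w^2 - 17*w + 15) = 1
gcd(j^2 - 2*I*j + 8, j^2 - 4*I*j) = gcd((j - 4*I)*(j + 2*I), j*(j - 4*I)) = j - 4*I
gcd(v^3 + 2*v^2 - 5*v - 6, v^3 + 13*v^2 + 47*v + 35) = v + 1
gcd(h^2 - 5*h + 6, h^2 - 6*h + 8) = h - 2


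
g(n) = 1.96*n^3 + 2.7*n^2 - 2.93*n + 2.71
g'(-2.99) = 33.49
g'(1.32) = 14.44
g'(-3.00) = 33.79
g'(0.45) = 0.69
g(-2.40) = -1.80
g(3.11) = 78.67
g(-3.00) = -17.12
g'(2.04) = 32.56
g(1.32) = 8.05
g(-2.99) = -16.78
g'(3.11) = 70.74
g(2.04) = 24.61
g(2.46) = 41.02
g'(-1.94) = 8.72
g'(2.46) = 45.94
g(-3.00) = -17.12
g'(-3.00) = 33.79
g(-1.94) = 4.25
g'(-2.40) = 17.98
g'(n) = 5.88*n^2 + 5.4*n - 2.93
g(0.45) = 2.12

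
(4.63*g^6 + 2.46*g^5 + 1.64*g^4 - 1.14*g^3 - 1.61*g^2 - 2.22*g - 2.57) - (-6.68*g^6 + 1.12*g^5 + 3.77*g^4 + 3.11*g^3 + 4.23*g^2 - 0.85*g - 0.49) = 11.31*g^6 + 1.34*g^5 - 2.13*g^4 - 4.25*g^3 - 5.84*g^2 - 1.37*g - 2.08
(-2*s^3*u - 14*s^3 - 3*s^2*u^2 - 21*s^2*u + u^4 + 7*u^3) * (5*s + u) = -10*s^4*u - 70*s^4 - 17*s^3*u^2 - 119*s^3*u - 3*s^2*u^3 - 21*s^2*u^2 + 5*s*u^4 + 35*s*u^3 + u^5 + 7*u^4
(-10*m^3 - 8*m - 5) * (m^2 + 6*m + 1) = -10*m^5 - 60*m^4 - 18*m^3 - 53*m^2 - 38*m - 5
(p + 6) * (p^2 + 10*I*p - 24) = p^3 + 6*p^2 + 10*I*p^2 - 24*p + 60*I*p - 144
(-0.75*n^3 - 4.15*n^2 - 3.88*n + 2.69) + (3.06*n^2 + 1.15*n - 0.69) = -0.75*n^3 - 1.09*n^2 - 2.73*n + 2.0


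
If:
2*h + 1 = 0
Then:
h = -1/2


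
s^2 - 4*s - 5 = (s - 5)*(s + 1)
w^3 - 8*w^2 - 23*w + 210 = (w - 7)*(w - 6)*(w + 5)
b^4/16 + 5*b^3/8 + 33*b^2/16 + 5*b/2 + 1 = (b/4 + 1)^2*(b + 1)^2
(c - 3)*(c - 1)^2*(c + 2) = c^4 - 3*c^3 - 3*c^2 + 11*c - 6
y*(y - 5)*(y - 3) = y^3 - 8*y^2 + 15*y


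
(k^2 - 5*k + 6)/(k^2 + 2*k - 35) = (k^2 - 5*k + 6)/(k^2 + 2*k - 35)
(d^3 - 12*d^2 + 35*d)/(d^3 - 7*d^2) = (d - 5)/d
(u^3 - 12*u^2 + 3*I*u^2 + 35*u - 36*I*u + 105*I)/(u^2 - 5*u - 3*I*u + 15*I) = (u^2 + u*(-7 + 3*I) - 21*I)/(u - 3*I)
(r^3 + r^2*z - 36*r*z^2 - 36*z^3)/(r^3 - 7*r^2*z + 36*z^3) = (-r^2 - 7*r*z - 6*z^2)/(-r^2 + r*z + 6*z^2)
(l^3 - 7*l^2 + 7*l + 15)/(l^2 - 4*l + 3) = (l^2 - 4*l - 5)/(l - 1)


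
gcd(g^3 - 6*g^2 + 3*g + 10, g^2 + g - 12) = 1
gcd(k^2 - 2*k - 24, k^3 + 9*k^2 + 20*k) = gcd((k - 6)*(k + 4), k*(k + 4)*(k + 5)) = k + 4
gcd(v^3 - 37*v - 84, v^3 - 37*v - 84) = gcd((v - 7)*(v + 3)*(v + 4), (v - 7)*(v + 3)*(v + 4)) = v^3 - 37*v - 84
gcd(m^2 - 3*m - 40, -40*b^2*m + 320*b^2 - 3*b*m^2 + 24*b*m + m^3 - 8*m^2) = m - 8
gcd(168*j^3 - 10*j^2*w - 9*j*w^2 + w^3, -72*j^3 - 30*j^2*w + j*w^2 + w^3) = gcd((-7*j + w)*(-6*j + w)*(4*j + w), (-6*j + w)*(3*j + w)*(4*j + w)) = -24*j^2 - 2*j*w + w^2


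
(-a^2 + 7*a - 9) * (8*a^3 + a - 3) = -8*a^5 + 56*a^4 - 73*a^3 + 10*a^2 - 30*a + 27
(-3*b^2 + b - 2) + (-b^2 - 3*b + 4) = -4*b^2 - 2*b + 2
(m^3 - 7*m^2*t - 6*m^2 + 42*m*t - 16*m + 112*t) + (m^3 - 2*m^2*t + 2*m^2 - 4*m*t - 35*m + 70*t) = 2*m^3 - 9*m^2*t - 4*m^2 + 38*m*t - 51*m + 182*t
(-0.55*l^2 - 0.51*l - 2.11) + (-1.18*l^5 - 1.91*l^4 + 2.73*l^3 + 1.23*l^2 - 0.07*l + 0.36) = -1.18*l^5 - 1.91*l^4 + 2.73*l^3 + 0.68*l^2 - 0.58*l - 1.75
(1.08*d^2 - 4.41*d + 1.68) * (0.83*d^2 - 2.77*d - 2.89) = 0.8964*d^4 - 6.6519*d^3 + 10.4889*d^2 + 8.0913*d - 4.8552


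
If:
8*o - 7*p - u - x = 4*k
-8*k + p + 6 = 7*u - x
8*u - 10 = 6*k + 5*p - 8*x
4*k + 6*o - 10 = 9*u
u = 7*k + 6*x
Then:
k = -5707/4202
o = 73939/8404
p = 20827/2101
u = 17441/4202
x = 9565/4202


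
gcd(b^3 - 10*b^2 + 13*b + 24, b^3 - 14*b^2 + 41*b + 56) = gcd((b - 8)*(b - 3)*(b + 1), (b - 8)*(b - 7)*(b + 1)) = b^2 - 7*b - 8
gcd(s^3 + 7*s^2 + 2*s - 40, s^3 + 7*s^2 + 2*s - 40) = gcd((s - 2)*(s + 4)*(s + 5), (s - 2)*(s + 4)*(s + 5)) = s^3 + 7*s^2 + 2*s - 40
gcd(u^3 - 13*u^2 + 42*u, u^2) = u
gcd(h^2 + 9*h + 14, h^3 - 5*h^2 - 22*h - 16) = h + 2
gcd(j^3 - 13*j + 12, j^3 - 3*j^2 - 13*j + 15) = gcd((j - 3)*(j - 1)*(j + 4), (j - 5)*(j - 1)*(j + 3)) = j - 1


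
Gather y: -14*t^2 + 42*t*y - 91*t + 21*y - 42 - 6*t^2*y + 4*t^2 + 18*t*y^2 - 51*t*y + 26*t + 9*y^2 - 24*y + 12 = -10*t^2 - 65*t + y^2*(18*t + 9) + y*(-6*t^2 - 9*t - 3) - 30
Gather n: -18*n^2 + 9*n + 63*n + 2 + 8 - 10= -18*n^2 + 72*n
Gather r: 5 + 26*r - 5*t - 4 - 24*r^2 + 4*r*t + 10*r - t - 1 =-24*r^2 + r*(4*t + 36) - 6*t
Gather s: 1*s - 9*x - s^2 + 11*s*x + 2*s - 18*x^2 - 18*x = -s^2 + s*(11*x + 3) - 18*x^2 - 27*x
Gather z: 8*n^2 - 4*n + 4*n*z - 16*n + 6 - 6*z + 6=8*n^2 - 20*n + z*(4*n - 6) + 12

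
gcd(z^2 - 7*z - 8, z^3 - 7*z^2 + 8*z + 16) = z + 1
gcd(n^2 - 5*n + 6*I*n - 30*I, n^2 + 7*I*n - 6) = n + 6*I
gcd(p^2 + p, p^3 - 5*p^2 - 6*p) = p^2 + p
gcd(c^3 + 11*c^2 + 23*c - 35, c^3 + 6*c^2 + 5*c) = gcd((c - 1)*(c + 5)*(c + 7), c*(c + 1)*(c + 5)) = c + 5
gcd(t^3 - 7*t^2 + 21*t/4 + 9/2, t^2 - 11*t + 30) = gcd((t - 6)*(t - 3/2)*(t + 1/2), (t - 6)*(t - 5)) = t - 6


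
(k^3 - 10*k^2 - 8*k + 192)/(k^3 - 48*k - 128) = (k - 6)/(k + 4)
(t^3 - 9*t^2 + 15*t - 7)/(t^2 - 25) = (t^3 - 9*t^2 + 15*t - 7)/(t^2 - 25)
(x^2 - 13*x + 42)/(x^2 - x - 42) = (x - 6)/(x + 6)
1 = 1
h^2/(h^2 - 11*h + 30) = h^2/(h^2 - 11*h + 30)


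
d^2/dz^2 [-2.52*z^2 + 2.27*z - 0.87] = -5.04000000000000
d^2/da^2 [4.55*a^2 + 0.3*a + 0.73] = 9.10000000000000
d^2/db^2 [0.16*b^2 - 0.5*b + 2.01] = 0.320000000000000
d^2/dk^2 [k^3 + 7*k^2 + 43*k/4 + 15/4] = 6*k + 14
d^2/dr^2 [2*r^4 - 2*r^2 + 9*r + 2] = 24*r^2 - 4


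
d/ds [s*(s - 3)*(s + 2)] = 3*s^2 - 2*s - 6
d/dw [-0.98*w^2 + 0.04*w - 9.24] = 0.04 - 1.96*w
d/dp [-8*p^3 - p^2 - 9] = 2*p*(-12*p - 1)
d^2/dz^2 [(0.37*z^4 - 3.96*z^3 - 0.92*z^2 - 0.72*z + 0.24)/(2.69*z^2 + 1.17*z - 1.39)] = (5.35471399999999*z^6 + 6.98700600000001*z^5 - 5.26184400000002*z^4 - 54.712008*z^3 + 36.999564*z^2 - 57.527496*z - 3.445096)/(19.465109*z^6 + 25.398711*z^5 - 19.127514*z^4 - 24.646869*z^3 + 9.883734*z^2 + 6.781671*z - 2.685619)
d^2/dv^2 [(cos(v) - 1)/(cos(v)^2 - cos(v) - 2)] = (9*sin(v)^4*cos(v) - 3*sin(v)^4 + 11*sin(v)^2 - 11*cos(v)/4 + 21*cos(3*v)/4 - cos(5*v)/2 + 2)/(sin(v)^2 + cos(v) + 1)^3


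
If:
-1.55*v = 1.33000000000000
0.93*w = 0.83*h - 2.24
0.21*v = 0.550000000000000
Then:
No Solution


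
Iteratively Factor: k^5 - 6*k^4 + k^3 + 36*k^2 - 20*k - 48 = (k + 2)*(k^4 - 8*k^3 + 17*k^2 + 2*k - 24) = (k + 1)*(k + 2)*(k^3 - 9*k^2 + 26*k - 24) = (k - 3)*(k + 1)*(k + 2)*(k^2 - 6*k + 8) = (k - 4)*(k - 3)*(k + 1)*(k + 2)*(k - 2)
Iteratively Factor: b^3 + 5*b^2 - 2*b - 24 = (b - 2)*(b^2 + 7*b + 12) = (b - 2)*(b + 4)*(b + 3)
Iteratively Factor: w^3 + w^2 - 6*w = (w - 2)*(w^2 + 3*w) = (w - 2)*(w + 3)*(w)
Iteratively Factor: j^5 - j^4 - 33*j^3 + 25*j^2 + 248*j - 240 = (j - 1)*(j^4 - 33*j^2 - 8*j + 240) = (j - 5)*(j - 1)*(j^3 + 5*j^2 - 8*j - 48) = (j - 5)*(j - 3)*(j - 1)*(j^2 + 8*j + 16) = (j - 5)*(j - 3)*(j - 1)*(j + 4)*(j + 4)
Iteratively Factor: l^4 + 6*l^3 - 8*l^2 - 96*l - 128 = (l + 4)*(l^3 + 2*l^2 - 16*l - 32) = (l - 4)*(l + 4)*(l^2 + 6*l + 8) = (l - 4)*(l + 2)*(l + 4)*(l + 4)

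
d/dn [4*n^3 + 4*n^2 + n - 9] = 12*n^2 + 8*n + 1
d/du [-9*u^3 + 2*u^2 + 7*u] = -27*u^2 + 4*u + 7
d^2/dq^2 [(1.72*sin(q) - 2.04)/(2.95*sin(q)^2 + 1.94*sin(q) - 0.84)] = (-14.9683*sin(q)^5 + 80.85596*sin(q)^4 + 39.3884*sin(q)^3 - 81.423288*sin(q)^2 - 42.365808*sin(q) - 19.859904)/(2.95*sin(q)^2 + 1.94*sin(q) - 0.84)^3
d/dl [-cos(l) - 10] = sin(l)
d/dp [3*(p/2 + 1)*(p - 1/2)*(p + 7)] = 9*p^2/2 + 51*p/2 + 57/4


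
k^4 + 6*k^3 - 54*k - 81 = (k - 3)*(k + 3)^3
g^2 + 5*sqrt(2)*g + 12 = (g + 2*sqrt(2))*(g + 3*sqrt(2))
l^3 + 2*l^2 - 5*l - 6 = (l - 2)*(l + 1)*(l + 3)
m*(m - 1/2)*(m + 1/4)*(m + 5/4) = m^4 + m^3 - 7*m^2/16 - 5*m/32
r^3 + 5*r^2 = r^2*(r + 5)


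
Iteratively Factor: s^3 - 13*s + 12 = (s - 3)*(s^2 + 3*s - 4) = (s - 3)*(s - 1)*(s + 4)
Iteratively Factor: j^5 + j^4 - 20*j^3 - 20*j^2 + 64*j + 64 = (j - 2)*(j^4 + 3*j^3 - 14*j^2 - 48*j - 32) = (j - 2)*(j + 2)*(j^3 + j^2 - 16*j - 16) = (j - 2)*(j + 1)*(j + 2)*(j^2 - 16) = (j - 2)*(j + 1)*(j + 2)*(j + 4)*(j - 4)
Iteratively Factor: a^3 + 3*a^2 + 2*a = (a)*(a^2 + 3*a + 2) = a*(a + 2)*(a + 1)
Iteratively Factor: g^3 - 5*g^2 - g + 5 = (g + 1)*(g^2 - 6*g + 5) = (g - 1)*(g + 1)*(g - 5)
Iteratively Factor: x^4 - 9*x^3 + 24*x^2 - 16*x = (x - 4)*(x^3 - 5*x^2 + 4*x) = (x - 4)^2*(x^2 - x) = (x - 4)^2*(x - 1)*(x)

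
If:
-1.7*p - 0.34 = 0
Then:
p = -0.20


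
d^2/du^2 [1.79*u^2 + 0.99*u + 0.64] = 3.58000000000000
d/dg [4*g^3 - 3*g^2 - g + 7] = 12*g^2 - 6*g - 1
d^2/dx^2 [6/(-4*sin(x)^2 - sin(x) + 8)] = 6*(64*sin(x)^4 + 12*sin(x)^3 + 33*sin(x)^2 - 16*sin(x) - 66)/(4*sin(x)^2 + sin(x) - 8)^3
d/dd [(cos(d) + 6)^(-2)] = 2*sin(d)/(cos(d) + 6)^3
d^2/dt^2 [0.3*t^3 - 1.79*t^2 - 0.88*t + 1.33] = 1.8*t - 3.58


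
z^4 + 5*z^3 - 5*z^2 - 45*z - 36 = (z - 3)*(z + 1)*(z + 3)*(z + 4)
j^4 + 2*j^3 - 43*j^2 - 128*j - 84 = (j - 7)*(j + 1)*(j + 2)*(j + 6)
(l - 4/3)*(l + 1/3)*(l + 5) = l^3 + 4*l^2 - 49*l/9 - 20/9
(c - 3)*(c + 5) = c^2 + 2*c - 15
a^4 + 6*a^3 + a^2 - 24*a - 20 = (a - 2)*(a + 1)*(a + 2)*(a + 5)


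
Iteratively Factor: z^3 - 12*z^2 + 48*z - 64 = (z - 4)*(z^2 - 8*z + 16) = (z - 4)^2*(z - 4)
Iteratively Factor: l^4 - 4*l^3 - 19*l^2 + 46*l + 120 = (l - 5)*(l^3 + l^2 - 14*l - 24) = (l - 5)*(l + 3)*(l^2 - 2*l - 8) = (l - 5)*(l - 4)*(l + 3)*(l + 2)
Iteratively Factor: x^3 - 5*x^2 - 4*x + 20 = (x + 2)*(x^2 - 7*x + 10) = (x - 5)*(x + 2)*(x - 2)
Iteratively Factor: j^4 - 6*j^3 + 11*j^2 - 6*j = (j - 2)*(j^3 - 4*j^2 + 3*j) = j*(j - 2)*(j^2 - 4*j + 3) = j*(j - 3)*(j - 2)*(j - 1)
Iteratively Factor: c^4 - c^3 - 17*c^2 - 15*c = (c)*(c^3 - c^2 - 17*c - 15) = c*(c + 1)*(c^2 - 2*c - 15) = c*(c - 5)*(c + 1)*(c + 3)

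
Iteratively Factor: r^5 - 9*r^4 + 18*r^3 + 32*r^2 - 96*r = (r + 2)*(r^4 - 11*r^3 + 40*r^2 - 48*r) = (r - 4)*(r + 2)*(r^3 - 7*r^2 + 12*r) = (r - 4)*(r - 3)*(r + 2)*(r^2 - 4*r) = (r - 4)^2*(r - 3)*(r + 2)*(r)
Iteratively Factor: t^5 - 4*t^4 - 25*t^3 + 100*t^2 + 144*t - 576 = (t - 4)*(t^4 - 25*t^2 + 144) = (t - 4)*(t + 3)*(t^3 - 3*t^2 - 16*t + 48) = (t - 4)^2*(t + 3)*(t^2 + t - 12) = (t - 4)^2*(t - 3)*(t + 3)*(t + 4)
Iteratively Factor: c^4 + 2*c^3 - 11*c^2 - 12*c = (c + 4)*(c^3 - 2*c^2 - 3*c) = (c + 1)*(c + 4)*(c^2 - 3*c) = (c - 3)*(c + 1)*(c + 4)*(c)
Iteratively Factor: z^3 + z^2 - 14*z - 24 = (z - 4)*(z^2 + 5*z + 6) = (z - 4)*(z + 3)*(z + 2)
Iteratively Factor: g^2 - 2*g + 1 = (g - 1)*(g - 1)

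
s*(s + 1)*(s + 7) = s^3 + 8*s^2 + 7*s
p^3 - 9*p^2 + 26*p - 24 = (p - 4)*(p - 3)*(p - 2)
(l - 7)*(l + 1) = l^2 - 6*l - 7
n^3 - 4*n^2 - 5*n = n*(n - 5)*(n + 1)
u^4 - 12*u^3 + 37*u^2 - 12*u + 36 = (u - 6)^2*(u - I)*(u + I)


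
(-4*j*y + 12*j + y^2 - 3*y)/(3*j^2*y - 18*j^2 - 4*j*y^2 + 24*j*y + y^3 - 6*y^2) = (-4*j*y + 12*j + y^2 - 3*y)/(3*j^2*y - 18*j^2 - 4*j*y^2 + 24*j*y + y^3 - 6*y^2)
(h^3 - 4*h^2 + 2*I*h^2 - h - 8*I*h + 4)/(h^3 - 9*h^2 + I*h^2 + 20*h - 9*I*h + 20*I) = (h + I)/(h - 5)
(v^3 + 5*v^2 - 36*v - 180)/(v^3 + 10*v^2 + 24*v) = (v^2 - v - 30)/(v*(v + 4))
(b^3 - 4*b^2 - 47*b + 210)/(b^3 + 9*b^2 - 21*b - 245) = (b - 6)/(b + 7)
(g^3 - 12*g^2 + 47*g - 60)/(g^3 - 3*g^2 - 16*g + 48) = (g - 5)/(g + 4)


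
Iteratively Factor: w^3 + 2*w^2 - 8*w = (w)*(w^2 + 2*w - 8) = w*(w - 2)*(w + 4)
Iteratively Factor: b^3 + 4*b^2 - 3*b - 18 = (b + 3)*(b^2 + b - 6) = (b - 2)*(b + 3)*(b + 3)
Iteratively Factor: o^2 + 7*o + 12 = (o + 4)*(o + 3)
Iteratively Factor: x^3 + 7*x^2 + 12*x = (x)*(x^2 + 7*x + 12) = x*(x + 4)*(x + 3)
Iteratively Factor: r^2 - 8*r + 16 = (r - 4)*(r - 4)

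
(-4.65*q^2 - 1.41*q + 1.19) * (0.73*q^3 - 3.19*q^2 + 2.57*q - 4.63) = -3.3945*q^5 + 13.8042*q^4 - 6.5839*q^3 + 14.1097*q^2 + 9.5866*q - 5.5097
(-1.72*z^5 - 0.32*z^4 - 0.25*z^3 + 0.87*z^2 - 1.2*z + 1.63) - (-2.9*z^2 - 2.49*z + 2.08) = -1.72*z^5 - 0.32*z^4 - 0.25*z^3 + 3.77*z^2 + 1.29*z - 0.45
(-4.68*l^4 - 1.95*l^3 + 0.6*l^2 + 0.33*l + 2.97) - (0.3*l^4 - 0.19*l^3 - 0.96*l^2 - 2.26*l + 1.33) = -4.98*l^4 - 1.76*l^3 + 1.56*l^2 + 2.59*l + 1.64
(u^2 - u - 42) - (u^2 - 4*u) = 3*u - 42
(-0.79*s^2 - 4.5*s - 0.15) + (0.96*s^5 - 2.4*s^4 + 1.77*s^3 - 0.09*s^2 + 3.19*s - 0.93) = 0.96*s^5 - 2.4*s^4 + 1.77*s^3 - 0.88*s^2 - 1.31*s - 1.08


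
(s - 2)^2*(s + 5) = s^3 + s^2 - 16*s + 20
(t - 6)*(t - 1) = t^2 - 7*t + 6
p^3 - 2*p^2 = p^2*(p - 2)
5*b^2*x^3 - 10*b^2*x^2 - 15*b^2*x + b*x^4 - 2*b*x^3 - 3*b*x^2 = x*(5*b + x)*(x - 3)*(b*x + b)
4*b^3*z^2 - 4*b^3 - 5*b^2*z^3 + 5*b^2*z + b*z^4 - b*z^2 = (-4*b + z)*(-b + z)*(z - 1)*(b*z + b)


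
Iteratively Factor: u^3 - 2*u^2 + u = (u - 1)*(u^2 - u) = u*(u - 1)*(u - 1)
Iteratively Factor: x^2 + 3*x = (x)*(x + 3)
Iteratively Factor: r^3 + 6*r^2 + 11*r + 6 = (r + 1)*(r^2 + 5*r + 6) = (r + 1)*(r + 2)*(r + 3)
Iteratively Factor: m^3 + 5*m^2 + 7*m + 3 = (m + 1)*(m^2 + 4*m + 3) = (m + 1)*(m + 3)*(m + 1)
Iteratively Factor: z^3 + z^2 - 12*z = (z - 3)*(z^2 + 4*z) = (z - 3)*(z + 4)*(z)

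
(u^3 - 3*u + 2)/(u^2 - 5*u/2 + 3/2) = 2*(u^2 + u - 2)/(2*u - 3)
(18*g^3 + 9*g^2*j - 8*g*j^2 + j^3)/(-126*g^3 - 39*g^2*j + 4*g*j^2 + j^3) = (-3*g^2 - 2*g*j + j^2)/(21*g^2 + 10*g*j + j^2)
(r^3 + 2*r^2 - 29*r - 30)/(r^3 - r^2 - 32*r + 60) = (r + 1)/(r - 2)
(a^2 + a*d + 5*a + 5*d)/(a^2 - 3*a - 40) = (a + d)/(a - 8)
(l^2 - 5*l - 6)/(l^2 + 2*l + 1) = (l - 6)/(l + 1)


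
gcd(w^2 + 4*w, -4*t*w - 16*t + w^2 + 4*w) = w + 4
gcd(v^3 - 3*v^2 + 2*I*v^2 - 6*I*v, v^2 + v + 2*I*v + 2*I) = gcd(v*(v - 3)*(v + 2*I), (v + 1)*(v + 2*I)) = v + 2*I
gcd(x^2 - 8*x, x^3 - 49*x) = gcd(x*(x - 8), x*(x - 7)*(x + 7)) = x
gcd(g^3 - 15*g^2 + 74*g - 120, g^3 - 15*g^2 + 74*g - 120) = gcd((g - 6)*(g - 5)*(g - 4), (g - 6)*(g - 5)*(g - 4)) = g^3 - 15*g^2 + 74*g - 120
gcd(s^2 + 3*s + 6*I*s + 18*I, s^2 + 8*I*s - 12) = s + 6*I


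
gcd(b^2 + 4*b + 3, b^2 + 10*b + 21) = b + 3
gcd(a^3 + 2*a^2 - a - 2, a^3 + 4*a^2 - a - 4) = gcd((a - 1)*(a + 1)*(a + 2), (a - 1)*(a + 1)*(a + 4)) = a^2 - 1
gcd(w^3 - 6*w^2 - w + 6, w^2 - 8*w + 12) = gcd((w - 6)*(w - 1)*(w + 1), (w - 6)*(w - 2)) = w - 6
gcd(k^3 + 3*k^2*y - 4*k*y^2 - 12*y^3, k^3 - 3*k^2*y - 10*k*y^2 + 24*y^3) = -k^2 - k*y + 6*y^2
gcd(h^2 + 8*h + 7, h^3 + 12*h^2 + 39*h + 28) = h^2 + 8*h + 7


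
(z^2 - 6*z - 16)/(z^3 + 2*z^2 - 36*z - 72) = (z - 8)/(z^2 - 36)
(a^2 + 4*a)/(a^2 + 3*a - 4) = a/(a - 1)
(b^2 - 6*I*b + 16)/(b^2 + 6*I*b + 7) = (b^2 - 6*I*b + 16)/(b^2 + 6*I*b + 7)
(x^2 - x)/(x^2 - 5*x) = (x - 1)/(x - 5)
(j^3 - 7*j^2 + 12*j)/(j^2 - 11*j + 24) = j*(j - 4)/(j - 8)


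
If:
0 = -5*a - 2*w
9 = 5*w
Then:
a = -18/25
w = 9/5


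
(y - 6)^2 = y^2 - 12*y + 36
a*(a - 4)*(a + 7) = a^3 + 3*a^2 - 28*a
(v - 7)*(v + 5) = v^2 - 2*v - 35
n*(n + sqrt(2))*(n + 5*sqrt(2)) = n^3 + 6*sqrt(2)*n^2 + 10*n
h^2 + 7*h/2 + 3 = (h + 3/2)*(h + 2)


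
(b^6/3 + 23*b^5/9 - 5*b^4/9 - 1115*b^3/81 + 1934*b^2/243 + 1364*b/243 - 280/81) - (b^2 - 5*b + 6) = b^6/3 + 23*b^5/9 - 5*b^4/9 - 1115*b^3/81 + 1691*b^2/243 + 2579*b/243 - 766/81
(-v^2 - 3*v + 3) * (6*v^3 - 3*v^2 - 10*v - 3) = -6*v^5 - 15*v^4 + 37*v^3 + 24*v^2 - 21*v - 9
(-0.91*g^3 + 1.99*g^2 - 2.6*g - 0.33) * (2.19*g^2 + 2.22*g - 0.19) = -1.9929*g^5 + 2.3379*g^4 - 1.1033*g^3 - 6.8728*g^2 - 0.2386*g + 0.0627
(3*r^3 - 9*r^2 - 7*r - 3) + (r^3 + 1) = 4*r^3 - 9*r^2 - 7*r - 2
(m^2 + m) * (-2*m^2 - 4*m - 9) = -2*m^4 - 6*m^3 - 13*m^2 - 9*m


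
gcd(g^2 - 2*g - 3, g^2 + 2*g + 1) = g + 1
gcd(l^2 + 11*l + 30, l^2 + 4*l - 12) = l + 6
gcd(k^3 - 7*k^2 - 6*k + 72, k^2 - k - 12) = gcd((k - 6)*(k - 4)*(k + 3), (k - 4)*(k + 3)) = k^2 - k - 12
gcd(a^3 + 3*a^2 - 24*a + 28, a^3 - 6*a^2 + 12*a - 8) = a^2 - 4*a + 4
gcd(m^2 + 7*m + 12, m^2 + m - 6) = m + 3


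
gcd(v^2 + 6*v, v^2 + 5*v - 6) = v + 6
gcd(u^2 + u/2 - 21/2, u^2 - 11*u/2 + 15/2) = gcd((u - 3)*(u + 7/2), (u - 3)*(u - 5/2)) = u - 3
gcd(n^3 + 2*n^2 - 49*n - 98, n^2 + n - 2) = n + 2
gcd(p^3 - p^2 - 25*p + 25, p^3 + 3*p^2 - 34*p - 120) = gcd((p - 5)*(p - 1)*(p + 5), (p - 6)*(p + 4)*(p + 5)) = p + 5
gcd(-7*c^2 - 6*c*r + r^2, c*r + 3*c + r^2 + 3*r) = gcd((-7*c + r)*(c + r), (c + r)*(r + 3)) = c + r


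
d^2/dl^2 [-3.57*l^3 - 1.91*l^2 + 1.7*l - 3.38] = -21.42*l - 3.82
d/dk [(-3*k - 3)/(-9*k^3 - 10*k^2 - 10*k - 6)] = 3*(9*k^3 + 10*k^2 + 10*k - (k + 1)*(27*k^2 + 20*k + 10) + 6)/(9*k^3 + 10*k^2 + 10*k + 6)^2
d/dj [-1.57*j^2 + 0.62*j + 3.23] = 0.62 - 3.14*j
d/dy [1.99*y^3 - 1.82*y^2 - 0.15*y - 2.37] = 5.97*y^2 - 3.64*y - 0.15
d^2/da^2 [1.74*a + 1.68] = 0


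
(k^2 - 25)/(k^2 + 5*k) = (k - 5)/k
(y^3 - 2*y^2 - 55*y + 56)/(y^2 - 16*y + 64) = (y^2 + 6*y - 7)/(y - 8)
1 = 1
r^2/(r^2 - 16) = r^2/(r^2 - 16)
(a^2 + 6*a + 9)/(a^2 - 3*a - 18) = (a + 3)/(a - 6)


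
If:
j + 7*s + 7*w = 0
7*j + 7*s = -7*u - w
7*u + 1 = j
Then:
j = 6*w/7 + 1/7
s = -55*w/49 - 1/49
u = 6*w/49 - 6/49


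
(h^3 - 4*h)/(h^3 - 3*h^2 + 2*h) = (h + 2)/(h - 1)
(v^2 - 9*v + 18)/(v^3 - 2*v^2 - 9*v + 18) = (v - 6)/(v^2 + v - 6)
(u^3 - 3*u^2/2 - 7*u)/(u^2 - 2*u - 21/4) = 2*u*(u + 2)/(2*u + 3)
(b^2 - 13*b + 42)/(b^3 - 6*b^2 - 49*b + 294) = 1/(b + 7)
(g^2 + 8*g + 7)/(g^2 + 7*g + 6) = (g + 7)/(g + 6)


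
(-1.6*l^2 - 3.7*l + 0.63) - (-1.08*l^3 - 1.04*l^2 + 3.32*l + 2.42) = 1.08*l^3 - 0.56*l^2 - 7.02*l - 1.79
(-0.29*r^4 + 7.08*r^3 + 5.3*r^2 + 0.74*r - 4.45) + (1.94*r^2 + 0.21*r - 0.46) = -0.29*r^4 + 7.08*r^3 + 7.24*r^2 + 0.95*r - 4.91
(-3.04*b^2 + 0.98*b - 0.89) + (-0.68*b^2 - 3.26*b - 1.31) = -3.72*b^2 - 2.28*b - 2.2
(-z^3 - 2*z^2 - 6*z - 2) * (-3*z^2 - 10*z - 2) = 3*z^5 + 16*z^4 + 40*z^3 + 70*z^2 + 32*z + 4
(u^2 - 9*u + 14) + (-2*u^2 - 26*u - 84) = -u^2 - 35*u - 70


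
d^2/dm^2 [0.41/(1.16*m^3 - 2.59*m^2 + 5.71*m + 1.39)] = ((2.1238 - 2.8536*m)*(1.16*m^3 - 2.59*m^2 + 5.71*m + 1.39) + 0.41*(3.48*m^2 - 5.18*m + 5.71)*(6.96*m^2 - 10.36*m + 11.42))/(1.16*m^3 - 2.59*m^2 + 5.71*m + 1.39)^3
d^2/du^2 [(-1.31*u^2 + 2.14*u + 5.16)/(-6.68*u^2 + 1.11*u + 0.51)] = (5.6843418860808e-14*u^4 - 171.557096*u^3 - 1354.732056*u^2 + 185.818896*u - 44.769078)/(298.077632*u^6 - 148.592592*u^5 - 43.580988*u^4 + 21.321657*u^3 + 3.327291*u^2 - 0.866133*u - 0.132651)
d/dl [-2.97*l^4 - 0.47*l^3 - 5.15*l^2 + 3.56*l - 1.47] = -11.88*l^3 - 1.41*l^2 - 10.3*l + 3.56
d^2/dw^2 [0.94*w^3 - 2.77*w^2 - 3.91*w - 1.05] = 5.64*w - 5.54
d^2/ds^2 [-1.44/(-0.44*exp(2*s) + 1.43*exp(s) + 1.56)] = ((2.0592 - 2.5344*exp(s))*(-0.44*exp(2*s) + 1.43*exp(s) + 1.56) - 1.44*(0.88*exp(s) - 1.43)*(1.76*exp(s) - 2.86)*exp(s))*exp(s)/(-0.44*exp(2*s) + 1.43*exp(s) + 1.56)^3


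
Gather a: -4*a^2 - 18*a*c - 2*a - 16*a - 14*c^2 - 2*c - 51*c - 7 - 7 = -4*a^2 + a*(-18*c - 18) - 14*c^2 - 53*c - 14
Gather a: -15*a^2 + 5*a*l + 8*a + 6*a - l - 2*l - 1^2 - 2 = -15*a^2 + a*(5*l + 14) - 3*l - 3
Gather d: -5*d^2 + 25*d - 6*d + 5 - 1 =-5*d^2 + 19*d + 4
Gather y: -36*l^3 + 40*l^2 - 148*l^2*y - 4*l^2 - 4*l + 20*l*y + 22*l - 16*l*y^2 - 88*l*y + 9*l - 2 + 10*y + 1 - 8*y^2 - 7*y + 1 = -36*l^3 + 36*l^2 + 27*l + y^2*(-16*l - 8) + y*(-148*l^2 - 68*l + 3)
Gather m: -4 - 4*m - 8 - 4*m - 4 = -8*m - 16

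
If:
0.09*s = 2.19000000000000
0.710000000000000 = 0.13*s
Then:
No Solution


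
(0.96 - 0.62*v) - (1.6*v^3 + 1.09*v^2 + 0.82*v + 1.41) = -1.6*v^3 - 1.09*v^2 - 1.44*v - 0.45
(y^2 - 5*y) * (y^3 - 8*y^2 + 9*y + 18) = y^5 - 13*y^4 + 49*y^3 - 27*y^2 - 90*y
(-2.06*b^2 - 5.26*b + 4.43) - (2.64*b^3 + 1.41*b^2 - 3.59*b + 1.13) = -2.64*b^3 - 3.47*b^2 - 1.67*b + 3.3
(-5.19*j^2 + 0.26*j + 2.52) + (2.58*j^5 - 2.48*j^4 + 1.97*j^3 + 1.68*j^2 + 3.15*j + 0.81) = 2.58*j^5 - 2.48*j^4 + 1.97*j^3 - 3.51*j^2 + 3.41*j + 3.33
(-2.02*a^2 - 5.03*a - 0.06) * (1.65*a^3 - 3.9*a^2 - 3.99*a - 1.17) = -3.333*a^5 - 0.4215*a^4 + 27.5778*a^3 + 22.6671*a^2 + 6.1245*a + 0.0702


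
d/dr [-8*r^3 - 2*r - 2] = -24*r^2 - 2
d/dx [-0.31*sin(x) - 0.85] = -0.31*cos(x)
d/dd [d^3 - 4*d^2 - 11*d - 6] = 3*d^2 - 8*d - 11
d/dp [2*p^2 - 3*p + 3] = 4*p - 3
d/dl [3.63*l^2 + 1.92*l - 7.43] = 7.26*l + 1.92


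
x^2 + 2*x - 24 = (x - 4)*(x + 6)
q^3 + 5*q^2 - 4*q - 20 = (q - 2)*(q + 2)*(q + 5)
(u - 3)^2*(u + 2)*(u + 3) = u^4 - u^3 - 15*u^2 + 9*u + 54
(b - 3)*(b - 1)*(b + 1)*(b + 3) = b^4 - 10*b^2 + 9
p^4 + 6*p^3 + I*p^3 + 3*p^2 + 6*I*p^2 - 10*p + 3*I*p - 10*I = (p - 1)*(p + 2)*(p + 5)*(p + I)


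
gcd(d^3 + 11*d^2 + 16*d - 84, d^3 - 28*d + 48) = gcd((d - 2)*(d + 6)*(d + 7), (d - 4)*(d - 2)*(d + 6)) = d^2 + 4*d - 12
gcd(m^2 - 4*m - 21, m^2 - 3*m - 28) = m - 7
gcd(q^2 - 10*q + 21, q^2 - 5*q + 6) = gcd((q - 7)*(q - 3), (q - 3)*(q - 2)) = q - 3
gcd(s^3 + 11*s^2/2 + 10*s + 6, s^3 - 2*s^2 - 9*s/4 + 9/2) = s + 3/2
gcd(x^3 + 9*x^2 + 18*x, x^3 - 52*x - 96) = x + 6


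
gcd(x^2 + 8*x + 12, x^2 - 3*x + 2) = 1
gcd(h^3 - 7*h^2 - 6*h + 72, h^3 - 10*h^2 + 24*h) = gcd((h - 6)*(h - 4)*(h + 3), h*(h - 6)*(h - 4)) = h^2 - 10*h + 24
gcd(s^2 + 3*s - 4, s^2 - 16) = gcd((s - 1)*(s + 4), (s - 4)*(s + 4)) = s + 4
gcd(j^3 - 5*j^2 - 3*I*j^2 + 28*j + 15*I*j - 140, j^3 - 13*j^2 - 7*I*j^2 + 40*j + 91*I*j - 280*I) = j^2 + j*(-5 - 7*I) + 35*I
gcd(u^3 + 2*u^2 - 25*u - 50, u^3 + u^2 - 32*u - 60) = u^2 + 7*u + 10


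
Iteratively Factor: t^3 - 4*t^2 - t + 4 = (t - 1)*(t^2 - 3*t - 4) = (t - 1)*(t + 1)*(t - 4)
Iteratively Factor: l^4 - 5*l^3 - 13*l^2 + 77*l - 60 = (l - 3)*(l^3 - 2*l^2 - 19*l + 20) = (l - 3)*(l + 4)*(l^2 - 6*l + 5) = (l - 5)*(l - 3)*(l + 4)*(l - 1)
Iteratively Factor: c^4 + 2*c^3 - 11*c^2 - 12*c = (c - 3)*(c^3 + 5*c^2 + 4*c) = (c - 3)*(c + 4)*(c^2 + c) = c*(c - 3)*(c + 4)*(c + 1)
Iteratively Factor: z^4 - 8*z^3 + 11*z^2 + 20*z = (z)*(z^3 - 8*z^2 + 11*z + 20) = z*(z - 5)*(z^2 - 3*z - 4) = z*(z - 5)*(z - 4)*(z + 1)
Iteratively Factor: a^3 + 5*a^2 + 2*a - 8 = (a + 2)*(a^2 + 3*a - 4) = (a + 2)*(a + 4)*(a - 1)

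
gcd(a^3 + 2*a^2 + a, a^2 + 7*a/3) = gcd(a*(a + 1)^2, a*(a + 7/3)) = a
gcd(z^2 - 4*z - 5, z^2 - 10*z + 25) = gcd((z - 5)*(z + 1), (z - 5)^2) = z - 5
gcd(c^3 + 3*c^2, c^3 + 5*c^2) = c^2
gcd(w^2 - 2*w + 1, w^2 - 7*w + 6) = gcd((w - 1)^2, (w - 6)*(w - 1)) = w - 1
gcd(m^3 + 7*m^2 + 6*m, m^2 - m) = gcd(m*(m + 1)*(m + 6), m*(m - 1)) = m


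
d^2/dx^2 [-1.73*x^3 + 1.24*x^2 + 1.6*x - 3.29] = 2.48 - 10.38*x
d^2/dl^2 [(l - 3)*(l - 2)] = 2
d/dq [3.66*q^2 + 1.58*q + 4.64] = 7.32*q + 1.58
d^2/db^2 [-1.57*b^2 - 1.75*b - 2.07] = -3.14000000000000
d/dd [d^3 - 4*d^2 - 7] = d*(3*d - 8)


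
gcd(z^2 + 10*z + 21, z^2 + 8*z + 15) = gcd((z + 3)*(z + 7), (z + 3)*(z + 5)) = z + 3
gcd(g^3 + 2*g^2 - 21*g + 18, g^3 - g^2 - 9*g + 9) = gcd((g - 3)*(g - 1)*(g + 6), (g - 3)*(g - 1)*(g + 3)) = g^2 - 4*g + 3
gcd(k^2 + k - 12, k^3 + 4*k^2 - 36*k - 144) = k + 4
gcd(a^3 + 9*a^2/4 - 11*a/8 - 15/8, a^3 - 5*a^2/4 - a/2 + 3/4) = a^2 - a/4 - 3/4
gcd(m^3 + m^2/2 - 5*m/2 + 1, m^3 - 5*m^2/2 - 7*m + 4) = m^2 + 3*m/2 - 1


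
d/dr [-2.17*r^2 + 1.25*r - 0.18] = 1.25 - 4.34*r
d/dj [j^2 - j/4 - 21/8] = 2*j - 1/4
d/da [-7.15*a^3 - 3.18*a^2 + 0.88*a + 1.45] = -21.45*a^2 - 6.36*a + 0.88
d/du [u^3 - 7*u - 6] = 3*u^2 - 7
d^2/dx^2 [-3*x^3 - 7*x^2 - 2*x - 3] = -18*x - 14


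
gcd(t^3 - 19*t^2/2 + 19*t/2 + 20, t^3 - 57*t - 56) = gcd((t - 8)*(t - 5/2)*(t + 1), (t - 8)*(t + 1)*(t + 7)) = t^2 - 7*t - 8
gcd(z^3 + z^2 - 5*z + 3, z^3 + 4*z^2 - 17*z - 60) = z + 3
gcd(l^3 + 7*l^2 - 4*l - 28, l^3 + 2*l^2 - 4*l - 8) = l^2 - 4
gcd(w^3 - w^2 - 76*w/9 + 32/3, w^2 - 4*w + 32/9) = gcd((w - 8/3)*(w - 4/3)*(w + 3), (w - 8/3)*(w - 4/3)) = w^2 - 4*w + 32/9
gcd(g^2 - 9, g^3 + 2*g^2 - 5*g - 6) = g + 3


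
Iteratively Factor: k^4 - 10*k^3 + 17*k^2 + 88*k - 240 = (k - 4)*(k^3 - 6*k^2 - 7*k + 60) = (k - 4)^2*(k^2 - 2*k - 15) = (k - 5)*(k - 4)^2*(k + 3)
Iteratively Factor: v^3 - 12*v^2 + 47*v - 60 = (v - 3)*(v^2 - 9*v + 20) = (v - 4)*(v - 3)*(v - 5)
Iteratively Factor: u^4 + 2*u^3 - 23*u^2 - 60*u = (u + 4)*(u^3 - 2*u^2 - 15*u) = (u + 3)*(u + 4)*(u^2 - 5*u) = u*(u + 3)*(u + 4)*(u - 5)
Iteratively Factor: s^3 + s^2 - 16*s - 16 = (s - 4)*(s^2 + 5*s + 4) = (s - 4)*(s + 1)*(s + 4)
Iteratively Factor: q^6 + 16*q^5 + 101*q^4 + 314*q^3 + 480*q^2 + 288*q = (q + 2)*(q^5 + 14*q^4 + 73*q^3 + 168*q^2 + 144*q) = (q + 2)*(q + 4)*(q^4 + 10*q^3 + 33*q^2 + 36*q) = q*(q + 2)*(q + 4)*(q^3 + 10*q^2 + 33*q + 36) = q*(q + 2)*(q + 4)^2*(q^2 + 6*q + 9) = q*(q + 2)*(q + 3)*(q + 4)^2*(q + 3)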